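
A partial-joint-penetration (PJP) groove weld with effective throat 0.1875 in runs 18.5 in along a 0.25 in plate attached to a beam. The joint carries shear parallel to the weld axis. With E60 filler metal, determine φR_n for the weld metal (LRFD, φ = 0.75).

φR_n ≈ 93.7 kip

E60XX → F_EXX = 60 ksi.
Effective throat (given) t_e = 0.1875 in.
A_we = 0.1875 × 18.5 = 3.469 in².
F_nw = 0.6 F_EXX = 36 ksi.
φR_n = 0.75 × 36 × 3.469 = 93.66 kip.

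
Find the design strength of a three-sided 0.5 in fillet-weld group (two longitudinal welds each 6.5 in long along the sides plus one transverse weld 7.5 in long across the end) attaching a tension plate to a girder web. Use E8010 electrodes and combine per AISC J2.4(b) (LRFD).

E80XX → F_EXX = 80 ksi.
t_e = 0.707 × 0.5 = 0.3535 in.
R_nwl = 0.6 × 80 × 0.3535 × 13 = 220.6 kips (longitudinal, 2 welds).
R_nwt = 0.6 × 80 × 0.3535 × 7.5 = 127.3 kips (transverse, base value).
(i) R_nwl + R_nwt = 347.8 kips; (ii) 0.85 R_nwl + 1.5 R_nwt = 378.4 kips.
R_n = max = 378.4 kips [governs: (ii)]; φR_n = 283.8 kips.

φR_n ≈ 284 kips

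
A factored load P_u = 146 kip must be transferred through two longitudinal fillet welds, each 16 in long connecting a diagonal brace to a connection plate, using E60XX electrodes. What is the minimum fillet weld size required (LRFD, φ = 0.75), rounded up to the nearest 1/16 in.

w = 1/4 in

E60XX → F_EXX = 60 ksi.
Total weld length L = 32 in.
Required throat t_e = P_u / (φ × 0.6 F_EXX × L) = 146 / (0.75 × 0.6 × 60 × 32) = 0.169 in.
Required leg w = t_e / 0.707 = 0.239 in → use 1/4 in.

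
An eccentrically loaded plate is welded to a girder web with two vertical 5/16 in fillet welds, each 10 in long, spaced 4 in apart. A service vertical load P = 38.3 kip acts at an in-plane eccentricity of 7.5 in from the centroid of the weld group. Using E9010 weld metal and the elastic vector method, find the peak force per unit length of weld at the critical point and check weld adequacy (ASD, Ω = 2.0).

E90XX → F_EXX = 90 ksi.
Total weld length L_w = 20 in. Treat welds as unit-width lines.
Polar moment about centroid: J = 2[d³/12 + d(b/2)²] = 2[10³/12 + 10×2²] = 246.7 in³.
Direct shear f_v = P/L_w = 38.3 / 20 = 1.915 kip/in (vertical).
Torsion M = P·e = 38.3 × 7.5 = 287.25 kip·in.
Critical point at (x, y) = (2, 5) from centroid. f_tx = M·y/J = 5.823 kip/in; f_ty = M·x/J = 2.329 kip/in.
Resultant f_max = √[f_tx² + (f_v + f_ty)²] = √[5.823² + (1.915 + 2.329)²] = 7.205 kip/in.
Capacity per unit length: r_n/Ω = (1/2.0) × 0.6 × 90 × (0.707 × 0.3125) = 5.965 kip/in.
7.205 > 5.965 → NOT adequate.

f_max ≈ 7.21 kip/in; NOT adequate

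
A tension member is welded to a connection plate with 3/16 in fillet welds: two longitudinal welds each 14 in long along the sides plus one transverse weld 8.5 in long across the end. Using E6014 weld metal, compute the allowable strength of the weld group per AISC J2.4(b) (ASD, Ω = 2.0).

E60XX → F_EXX = 60 ksi.
t_e = 0.707 × 0.1875 = 0.1326 in.
R_nwl = 0.6 × 60 × 0.1326 × 28 = 133.6 kips (longitudinal, 2 welds).
R_nwt = 0.6 × 60 × 0.1326 × 8.5 = 40.56 kips (transverse, base value).
(i) R_nwl + R_nwt = 174.2 kips; (ii) 0.85 R_nwl + 1.5 R_nwt = 174.4 kips.
R_n = max = 174.4 kips [governs: (ii)]; R_n/Ω = 87.21 kips.

R_n/Ω ≈ 87.2 kips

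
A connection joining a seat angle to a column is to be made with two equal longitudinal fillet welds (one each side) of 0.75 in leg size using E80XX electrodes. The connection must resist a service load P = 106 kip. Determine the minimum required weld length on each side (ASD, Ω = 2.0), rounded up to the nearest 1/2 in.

E80XX → F_EXX = 80 ksi.
Throat t_e = 0.707 × 0.75 = 0.5302 in.
r_n/Ω = (0.6 × 80 × 0.5302) / 2.0 = 12.73 kip/in.
L_req = P / (r_n/Ω) = 106 / 12.73 = 8.329 in total.
Per side: 8.329 / 2 = 4.165 in.
Round up → use L = 4.5 in on each side.

L = 4.5 in on each side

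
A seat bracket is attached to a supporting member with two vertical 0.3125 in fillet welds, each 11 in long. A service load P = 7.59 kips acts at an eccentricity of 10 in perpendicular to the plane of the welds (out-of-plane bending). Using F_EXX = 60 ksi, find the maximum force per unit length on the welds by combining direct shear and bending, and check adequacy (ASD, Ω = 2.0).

f_max ≈ 1.91 kip/in; adequate

L_w = 2 × 11 = 22 in; section modulus (unit throat) S = 2 × L²/6 = 40.33 in².
Direct shear f_v = P/L_w = 7.59/22 = 0.345 kip/in.
Moment M = P × e = 7.59 × 10 = 75.9 kip·in; bending f_b = M/S = 1.882 kip/in.
f_max = √(f_v² + f_b²) = √(0.345² + 1.882²) = 1.913 kip/in.
r_n/Ω = (1/2.0) × 0.6 × 60 × (0.707 × 0.3125) = 3.977 kip/in → adequate.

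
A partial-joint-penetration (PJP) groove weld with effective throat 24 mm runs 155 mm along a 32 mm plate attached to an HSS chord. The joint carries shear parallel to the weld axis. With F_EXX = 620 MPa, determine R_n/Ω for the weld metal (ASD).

R_n/Ω ≈ 692 kN

Effective throat (given) t_e = 24 mm.
A_we = 24 × 155 = 3720 mm².
F_nw = 0.6 F_EXX = 372 MPa.
R_n/Ω = (372 × 3720) / 2.0 × 10⁻³ = 691.9 kN.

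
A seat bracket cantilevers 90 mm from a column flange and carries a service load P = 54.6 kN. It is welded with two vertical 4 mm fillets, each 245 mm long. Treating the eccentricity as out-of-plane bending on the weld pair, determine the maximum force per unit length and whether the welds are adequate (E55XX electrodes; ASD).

E55XX → F_EXX = 550 MPa.
L_w = 2 × 245 = 490 mm; section modulus (unit throat) S = 2 × L²/6 = 20010 mm².
Direct shear f_v = P/L_w = 54.6×10³/490 = 111.4 N/mm.
Moment M = P × e = 54.6×10³ × 90 = 4914000 N·mm; bending f_b = M/S = 245.6 N/mm.
f_max = √(f_v² + f_b²) = √(111.4² + 245.6²) = 269.7 N/mm.
r_n/Ω = (1/2.0) × 0.6 × 550 × (0.707 × 4) = 466.6 N/mm → adequate.

f_max ≈ 270 N/mm; adequate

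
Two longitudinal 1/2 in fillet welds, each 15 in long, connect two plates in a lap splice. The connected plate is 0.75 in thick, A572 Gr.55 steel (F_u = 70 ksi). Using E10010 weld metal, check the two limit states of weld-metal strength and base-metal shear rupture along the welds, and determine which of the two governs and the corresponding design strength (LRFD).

φR_n ≈ 477 kips (weld metal governs)

E100XX → F_EXX = 100 ksi.
t_e = 0.707 × 0.5 = 0.3535 in; L = 30 in.
Weld metal: φR_n = 0.75 × 0.6 × 100 × 0.3535 × 30 = 477.2 kips.
Base metal (shear rupture): φR_n = 0.75 × 0.6 × 70 × 0.75 × 30 = 708.8 kips.
Governing: weld metal.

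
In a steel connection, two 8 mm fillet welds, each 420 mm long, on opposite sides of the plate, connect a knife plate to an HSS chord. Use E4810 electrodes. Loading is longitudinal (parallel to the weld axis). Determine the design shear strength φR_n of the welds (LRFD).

φR_n ≈ 1030 kN

E48XX → F_EXX = 480 MPa.
Effective throat t_e = 0.707 × 8 = 5.656 mm.
Total length L = 840 mm; A_we = 5.656 × 840 = 4751 mm².
F_nw = 0.6 F_EXX = 0.6 × 480 = 288 MPa.
φR_n = 0.75 × 288 × 4751 × 10⁻³ = 1026 kN.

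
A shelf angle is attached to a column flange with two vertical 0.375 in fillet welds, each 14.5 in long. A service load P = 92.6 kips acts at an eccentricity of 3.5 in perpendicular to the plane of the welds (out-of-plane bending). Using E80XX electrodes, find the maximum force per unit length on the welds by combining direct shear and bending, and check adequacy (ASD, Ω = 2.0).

E80XX → F_EXX = 80 ksi.
L_w = 2 × 14.5 = 29 in; section modulus (unit throat) S = 2 × L²/6 = 70.08 in².
Direct shear f_v = P/L_w = 92.6/29 = 3.193 kip/in.
Moment M = P × e = 92.6 × 3.5 = 324.1 kip·in; bending f_b = M/S = 4.624 kip/in.
f_max = √(f_v² + f_b²) = √(3.193² + 4.624²) = 5.62 kip/in.
r_n/Ω = (1/2.0) × 0.6 × 80 × (0.707 × 0.375) = 6.363 kip/in → adequate.

f_max ≈ 5.62 kip/in; adequate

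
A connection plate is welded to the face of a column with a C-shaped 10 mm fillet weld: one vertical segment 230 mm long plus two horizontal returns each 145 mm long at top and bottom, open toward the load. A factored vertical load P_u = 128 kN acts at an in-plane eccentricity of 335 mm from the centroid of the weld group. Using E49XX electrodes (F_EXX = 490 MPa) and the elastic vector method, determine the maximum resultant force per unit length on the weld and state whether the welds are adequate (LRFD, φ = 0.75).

Total weld length L_w = 520 mm. Treat welds as unit-width lines.
Centroid: x̄ = 2×145×72.5 / 520 = 40.43 mm from the vertical weld.
Polar moment about centroid: J = I_x + I_y = [230³/12 + 2×145×115²] + [230×40.43² + 2(145³/12 + 145×32.07²)] = 6031000 mm³.
Direct shear f_v = P/L_w = 128×10³ / 520 = 246.2 N/mm (vertical).
Torsion M = P·e = 128×10³ × 335 = 42880000 N·mm.
Critical point at (x, y) = (104.6, 115) from centroid. f_tx = M·y/J = 817.6 N/mm; f_ty = M·x/J = 743.4 N/mm.
Resultant f_max = √[f_tx² + (f_v + f_ty)²] = √[817.6² + (246.2 + 743.4)²] = 1284 N/mm.
Capacity per unit length: φr_n = 0.75 × 0.6 × 490 × (0.707 × 10) = 1559 N/mm.
1284 ≤ 1559 → adequate.

f_max ≈ 1280 N/mm; adequate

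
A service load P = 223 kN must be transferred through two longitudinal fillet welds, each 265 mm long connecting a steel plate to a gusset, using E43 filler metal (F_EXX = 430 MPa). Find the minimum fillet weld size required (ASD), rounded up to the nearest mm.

Total weld length L = 530 mm.
Required throat t_e = P × Ω / (0.6 F_EXX × L) = 223 × 2.0 / (0.6 × 430 × 530 × 10⁻³) = 3.262 mm.
Required leg w = t_e / 0.707 = 4.613 mm → use 5 mm.

w = 5 mm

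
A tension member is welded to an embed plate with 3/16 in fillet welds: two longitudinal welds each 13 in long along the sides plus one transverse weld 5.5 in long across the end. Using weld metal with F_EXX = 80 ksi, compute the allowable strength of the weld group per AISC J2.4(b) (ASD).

t_e = 0.707 × 0.1875 = 0.1326 in.
R_nwl = 0.6 × 80 × 0.1326 × 26 = 165.4 kips (longitudinal, 2 welds).
R_nwt = 0.6 × 80 × 0.1326 × 5.5 = 35 kips (transverse, base value).
(i) R_nwl + R_nwt = 200.4 kips; (ii) 0.85 R_nwl + 1.5 R_nwt = 193.1 kips.
R_n = max = 200.4 kips [governs: (i)]; R_n/Ω = 100.2 kips.

R_n/Ω ≈ 100 kips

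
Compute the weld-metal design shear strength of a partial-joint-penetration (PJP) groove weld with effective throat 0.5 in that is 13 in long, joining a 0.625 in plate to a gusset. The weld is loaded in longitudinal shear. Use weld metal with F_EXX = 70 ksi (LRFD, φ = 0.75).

φR_n ≈ 205 kip

Effective throat (given) t_e = 0.5 in.
A_we = 0.5 × 13 = 6.5 in².
F_nw = 0.6 F_EXX = 42 ksi.
φR_n = 0.75 × 42 × 6.5 = 204.8 kip.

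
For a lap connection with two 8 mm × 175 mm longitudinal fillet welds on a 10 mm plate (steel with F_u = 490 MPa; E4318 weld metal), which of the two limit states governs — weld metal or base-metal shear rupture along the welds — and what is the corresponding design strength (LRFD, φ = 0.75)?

E43XX → F_EXX = 430 MPa.
t_e = 0.707 × 8 = 5.656 mm; L = 350 mm.
Weld metal: φR_n = 0.75 × 0.6 × 430 × 5.656 × 350 × 10⁻³ = 383.1 kN.
Base metal (shear rupture): φR_n = 0.75 × 0.6 × 490 × 10 × 350 × 10⁻³ = 771.8 kN.
Governing: weld metal.

φR_n ≈ 383 kN (weld metal governs)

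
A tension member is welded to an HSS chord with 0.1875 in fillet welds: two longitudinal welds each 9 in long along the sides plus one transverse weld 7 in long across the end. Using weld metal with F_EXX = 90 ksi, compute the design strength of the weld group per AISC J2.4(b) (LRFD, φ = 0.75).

φR_n ≈ 139 kip

t_e = 0.707 × 0.1875 = 0.1326 in.
R_nwl = 0.6 × 90 × 0.1326 × 18 = 128.9 kip (longitudinal, 2 welds).
R_nwt = 0.6 × 90 × 0.1326 × 7 = 50.11 kip (transverse, base value).
(i) R_nwl + R_nwt = 179 kip; (ii) 0.85 R_nwl + 1.5 R_nwt = 184.7 kip.
R_n = max = 184.7 kip [governs: (ii)]; φR_n = 138.5 kip.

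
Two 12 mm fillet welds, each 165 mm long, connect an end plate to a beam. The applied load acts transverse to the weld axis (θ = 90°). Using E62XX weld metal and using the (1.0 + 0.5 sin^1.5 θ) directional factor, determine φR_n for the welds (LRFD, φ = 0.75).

φR_n ≈ 1170 kN

E62XX → F_EXX = 620 MPa.
t_e = 0.707 × 12 = 8.484 mm; A_we = 8.484 × 330 = 2800 mm².
Directional factor: 1.0 + 0.5 sin^1.5(90°) = 1.5.
F_nw = 0.6 × 620 × 1.5 = 558 MPa.
φR_n = 0.75 × 558 × 2800 × 10⁻³ = 1172 kN.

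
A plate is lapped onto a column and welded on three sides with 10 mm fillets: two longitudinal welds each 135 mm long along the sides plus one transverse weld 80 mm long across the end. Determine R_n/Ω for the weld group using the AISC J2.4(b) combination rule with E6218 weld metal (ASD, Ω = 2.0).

R_n/Ω ≈ 460 kN

E62XX → F_EXX = 620 MPa.
t_e = 0.707 × 10 = 7.07 mm.
R_nwl = 0.6 × 620 × 7.07 × 270 × 10⁻³ = 710.1 kN (longitudinal, 2 welds).
R_nwt = 0.6 × 620 × 7.07 × 80 × 10⁻³ = 210.4 kN (transverse, base value).
(i) R_nwl + R_nwt = 920.5 kN; (ii) 0.85 R_nwl + 1.5 R_nwt = 919.2 kN.
R_n = max = 920.5 kN [governs: (i)]; R_n/Ω = 460.3 kN.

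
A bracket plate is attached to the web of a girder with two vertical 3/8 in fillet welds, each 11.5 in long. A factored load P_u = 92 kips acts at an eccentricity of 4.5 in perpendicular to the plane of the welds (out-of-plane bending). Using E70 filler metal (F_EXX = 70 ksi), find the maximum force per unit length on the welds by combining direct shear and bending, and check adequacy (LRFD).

f_max ≈ 10.2 kip/in; NOT adequate

L_w = 2 × 11.5 = 23 in; section modulus (unit throat) S = 2 × L²/6 = 44.08 in².
Direct shear f_v = P/L_w = 92/23 = 4 kip/in.
Moment M = P × e = 92 × 4.5 = 414 kip·in; bending f_b = M/S = 9.391 kip/in.
f_max = √(f_v² + f_b²) = √(4² + 9.391²) = 10.21 kip/in.
φr_n = 0.75 × 0.6 × 70 × (0.707 × 0.375) = 8.351 kip/in → NOT adequate.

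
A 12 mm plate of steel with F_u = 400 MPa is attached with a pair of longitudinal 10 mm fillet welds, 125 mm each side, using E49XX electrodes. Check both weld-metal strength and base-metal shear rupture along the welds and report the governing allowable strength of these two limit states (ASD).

E49XX → F_EXX = 490 MPa.
t_e = 0.707 × 10 = 7.07 mm; L = 250 mm.
Weld metal: R_n/Ω = (1/2.0) × 0.6 × 490 × 7.07 × 250 × 10⁻³ = 259.8 kN.
Base metal (shear rupture): R_n/Ω = (1/2.0) × 0.6 × 400 × 12 × 250 × 10⁻³ = 360 kN.
Governing: weld metal.

R_n/Ω ≈ 260 kN (weld metal governs)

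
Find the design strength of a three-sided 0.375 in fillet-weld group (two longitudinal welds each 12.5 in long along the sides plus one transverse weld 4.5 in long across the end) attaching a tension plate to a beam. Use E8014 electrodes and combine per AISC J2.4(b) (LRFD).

E80XX → F_EXX = 80 ksi.
t_e = 0.707 × 0.375 = 0.2651 in.
R_nwl = 0.6 × 80 × 0.2651 × 25 = 318.1 kips (longitudinal, 2 welds).
R_nwt = 0.6 × 80 × 0.2651 × 4.5 = 57.27 kips (transverse, base value).
(i) R_nwl + R_nwt = 375.4 kips; (ii) 0.85 R_nwl + 1.5 R_nwt = 356.3 kips.
R_n = max = 375.4 kips [governs: (i)]; φR_n = 281.6 kips.

φR_n ≈ 282 kips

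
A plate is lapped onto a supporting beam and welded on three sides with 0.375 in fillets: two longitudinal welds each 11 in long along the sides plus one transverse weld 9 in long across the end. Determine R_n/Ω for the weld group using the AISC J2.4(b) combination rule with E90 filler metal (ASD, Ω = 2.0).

R_n/Ω ≈ 230 kips

E90XX → F_EXX = 90 ksi.
t_e = 0.707 × 0.375 = 0.2651 in.
R_nwl = 0.6 × 90 × 0.2651 × 22 = 315 kips (longitudinal, 2 welds).
R_nwt = 0.6 × 90 × 0.2651 × 9 = 128.9 kips (transverse, base value).
(i) R_nwl + R_nwt = 443.8 kips; (ii) 0.85 R_nwl + 1.5 R_nwt = 461 kips.
R_n = max = 461 kips [governs: (ii)]; R_n/Ω = 230.5 kips.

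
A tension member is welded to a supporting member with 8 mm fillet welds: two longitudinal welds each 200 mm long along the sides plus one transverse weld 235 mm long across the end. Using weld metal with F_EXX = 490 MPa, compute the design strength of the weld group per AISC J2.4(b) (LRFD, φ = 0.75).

φR_n ≈ 864 kN

t_e = 0.707 × 8 = 5.656 mm.
R_nwl = 0.6 × 490 × 5.656 × 400 × 10⁻³ = 665.1 kN (longitudinal, 2 welds).
R_nwt = 0.6 × 490 × 5.656 × 235 × 10⁻³ = 390.8 kN (transverse, base value).
(i) R_nwl + R_nwt = 1056 kN; (ii) 0.85 R_nwl + 1.5 R_nwt = 1152 kN.
R_n = max = 1152 kN [governs: (ii)]; φR_n = 863.6 kN.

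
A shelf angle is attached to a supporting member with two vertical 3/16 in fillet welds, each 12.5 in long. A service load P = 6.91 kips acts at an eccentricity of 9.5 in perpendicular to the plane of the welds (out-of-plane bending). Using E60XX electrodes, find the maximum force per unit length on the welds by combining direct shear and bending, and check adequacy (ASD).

E60XX → F_EXX = 60 ksi.
L_w = 2 × 12.5 = 25 in; section modulus (unit throat) S = 2 × L²/6 = 52.08 in².
Direct shear f_v = P/L_w = 6.91/25 = 0.2764 kip/in.
Moment M = P × e = 6.91 × 9.5 = 65.645 kip·in; bending f_b = M/S = 1.26 kip/in.
f_max = √(f_v² + f_b²) = √(0.2764² + 1.26²) = 1.29 kip/in.
r_n/Ω = (1/2.0) × 0.6 × 60 × (0.707 × 0.1875) = 2.386 kip/in → adequate.

f_max ≈ 1.29 kip/in; adequate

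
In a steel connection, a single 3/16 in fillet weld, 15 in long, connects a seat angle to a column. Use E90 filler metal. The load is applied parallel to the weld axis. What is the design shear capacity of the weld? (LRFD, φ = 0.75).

E90XX → F_EXX = 90 ksi.
Effective throat t_e = 0.707 × 0.1875 = 0.1326 in.
Total length L = 15 in; A_we = 0.1326 × 15 = 1.988 in².
F_nw = 0.6 F_EXX = 0.6 × 90 = 54 ksi.
φR_n = 0.75 × 54 × 1.988 = 80.53 kip.

φR_n ≈ 80.5 kip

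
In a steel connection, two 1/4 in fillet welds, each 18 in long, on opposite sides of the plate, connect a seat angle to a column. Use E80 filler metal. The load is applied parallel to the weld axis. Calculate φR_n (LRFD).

φR_n ≈ 229 kips

E80XX → F_EXX = 80 ksi.
Effective throat t_e = 0.707 × 0.25 = 0.1767 in.
Total length L = 36 in; A_we = 0.1767 × 36 = 6.363 in².
F_nw = 0.6 F_EXX = 0.6 × 80 = 48 ksi.
φR_n = 0.75 × 48 × 6.363 = 229.1 kips.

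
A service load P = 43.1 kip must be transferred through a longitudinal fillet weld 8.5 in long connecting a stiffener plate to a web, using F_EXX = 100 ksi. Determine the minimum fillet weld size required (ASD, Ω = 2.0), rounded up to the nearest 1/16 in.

w = 1/4 in

Total weld length L = 8.5 in.
Required throat t_e = P × Ω / (0.6 F_EXX × L) = 43.1 × 2.0 / (0.6 × 100 × 8.5) = 0.169 in.
Required leg w = t_e / 0.707 = 0.2391 in → use 1/4 in.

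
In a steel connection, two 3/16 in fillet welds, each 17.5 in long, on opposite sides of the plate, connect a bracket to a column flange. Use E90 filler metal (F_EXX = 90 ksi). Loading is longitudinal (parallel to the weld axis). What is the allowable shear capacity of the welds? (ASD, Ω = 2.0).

Effective throat t_e = 0.707 × 0.1875 = 0.1326 in.
Total length L = 35 in; A_we = 0.1326 × 35 = 4.64 in².
F_nw = 0.6 F_EXX = 0.6 × 90 = 54 ksi.
R_n = 54 × 4.64 = 250.5 kip; R_n/Ω = 250.5/2.0 = 125.3 kip.

R_n/Ω ≈ 125 kip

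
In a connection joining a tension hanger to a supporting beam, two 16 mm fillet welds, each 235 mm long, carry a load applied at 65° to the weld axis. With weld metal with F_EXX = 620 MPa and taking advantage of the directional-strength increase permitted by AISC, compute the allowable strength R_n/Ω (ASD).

t_e = 0.707 × 16 = 11.31 mm; A_we = 11.31 × 470 = 5317 mm².
Directional factor: 1.0 + 0.5 sin^1.5(65°) = 1.431.
F_nw = 0.6 × 620 × 1.431 = 532.5 MPa.
R_n/Ω = (532.5 × 5317) / 2.0 × 10⁻³ = 1416 kN.

R_n/Ω ≈ 1420 kN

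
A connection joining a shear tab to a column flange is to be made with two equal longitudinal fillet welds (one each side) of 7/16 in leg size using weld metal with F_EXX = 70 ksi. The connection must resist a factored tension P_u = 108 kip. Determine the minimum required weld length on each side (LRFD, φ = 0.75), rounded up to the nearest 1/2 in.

Throat t_e = 0.707 × 0.4375 = 0.3093 in.
φr_n = 0.75 × 0.6 × 70 × 0.3093 = 9.743 kip/in.
L_req = P_u / φr_n = 108 / 9.743 = 11.08 in total.
Per side: 11.08 / 2 = 5.542 in.
Round up → use L = 6 in on each side.

L = 6 in on each side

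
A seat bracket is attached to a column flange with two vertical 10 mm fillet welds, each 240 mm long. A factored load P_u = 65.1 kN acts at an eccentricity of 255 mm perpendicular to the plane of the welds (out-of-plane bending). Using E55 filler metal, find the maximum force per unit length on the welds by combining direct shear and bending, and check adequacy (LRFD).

E55XX → F_EXX = 550 MPa.
L_w = 2 × 240 = 480 mm; section modulus (unit throat) S = 2 × L²/6 = 19200 mm².
Direct shear f_v = P/L_w = 65.1×10³/480 = 135.6 N/mm.
Moment M = P × e = 65.1×10³ × 255 = 16600000 N·mm; bending f_b = M/S = 864.6 N/mm.
f_max = √(f_v² + f_b²) = √(135.6² + 864.6²) = 875.2 N/mm.
φr_n = 0.75 × 0.6 × 550 × (0.707 × 10) = 1750 N/mm → adequate.

f_max ≈ 875 N/mm; adequate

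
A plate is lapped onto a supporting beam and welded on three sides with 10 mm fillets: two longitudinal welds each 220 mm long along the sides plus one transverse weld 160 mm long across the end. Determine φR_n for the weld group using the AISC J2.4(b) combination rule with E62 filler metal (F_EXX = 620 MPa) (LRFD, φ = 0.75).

t_e = 0.707 × 10 = 7.07 mm.
R_nwl = 0.6 × 620 × 7.07 × 440 × 10⁻³ = 1157 kN (longitudinal, 2 welds).
R_nwt = 0.6 × 620 × 7.07 × 160 × 10⁻³ = 420.8 kN (transverse, base value).
(i) R_nwl + R_nwt = 1578 kN; (ii) 0.85 R_nwl + 1.5 R_nwt = 1615 kN.
R_n = max = 1615 kN [governs: (ii)]; φR_n = 1211 kN.

φR_n ≈ 1210 kN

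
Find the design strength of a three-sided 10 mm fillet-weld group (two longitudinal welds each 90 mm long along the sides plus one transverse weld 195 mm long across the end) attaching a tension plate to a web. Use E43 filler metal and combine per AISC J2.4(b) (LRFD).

φR_n ≈ 609 kN

E43XX → F_EXX = 430 MPa.
t_e = 0.707 × 10 = 7.07 mm.
R_nwl = 0.6 × 430 × 7.07 × 180 × 10⁻³ = 328.3 kN (longitudinal, 2 welds).
R_nwt = 0.6 × 430 × 7.07 × 195 × 10⁻³ = 355.7 kN (transverse, base value).
(i) R_nwl + R_nwt = 684 kN; (ii) 0.85 R_nwl + 1.5 R_nwt = 812.6 kN.
R_n = max = 812.6 kN [governs: (ii)]; φR_n = 609.5 kN.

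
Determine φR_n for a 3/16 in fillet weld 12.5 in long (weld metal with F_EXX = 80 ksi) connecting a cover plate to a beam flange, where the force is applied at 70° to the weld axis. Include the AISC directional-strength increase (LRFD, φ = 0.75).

t_e = 0.707 × 0.1875 = 0.1326 in; A_we = 0.1326 × 12.5 = 1.657 in².
Directional factor: 1.0 + 0.5 sin^1.5(70°) = 1.455.
F_nw = 0.6 × 80 × 1.455 = 69.86 ksi.
φR_n = 0.75 × 69.86 × 1.657 = 86.82 kips.

φR_n ≈ 86.8 kips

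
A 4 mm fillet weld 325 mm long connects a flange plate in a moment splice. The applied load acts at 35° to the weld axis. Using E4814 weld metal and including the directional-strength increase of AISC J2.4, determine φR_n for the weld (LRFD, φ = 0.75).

E48XX → F_EXX = 480 MPa.
t_e = 0.707 × 4 = 2.828 mm; A_we = 2.828 × 325 = 919.1 mm².
Directional factor: 1.0 + 0.5 sin^1.5(35°) = 1.217.
F_nw = 0.6 × 480 × 1.217 = 350.6 MPa.
φR_n = 0.75 × 350.6 × 919.1 × 10⁻³ = 241.6 kN.

φR_n ≈ 242 kN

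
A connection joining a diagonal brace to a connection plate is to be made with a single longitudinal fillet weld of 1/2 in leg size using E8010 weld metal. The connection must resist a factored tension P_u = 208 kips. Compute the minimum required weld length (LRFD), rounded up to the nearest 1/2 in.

E80XX → F_EXX = 80 ksi.
Throat t_e = 0.707 × 0.5 = 0.3535 in.
φr_n = 0.75 × 0.6 × 80 × 0.3535 = 12.73 kips/in.
L_req = P_u / φr_n = 208 / 12.73 = 16.34 in total.
Round up → use L = 16.5 in.

L = 16.5 in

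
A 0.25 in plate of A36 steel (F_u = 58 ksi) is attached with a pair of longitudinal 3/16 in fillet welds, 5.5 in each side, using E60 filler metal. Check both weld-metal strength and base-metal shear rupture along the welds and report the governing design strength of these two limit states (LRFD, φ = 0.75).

E60XX → F_EXX = 60 ksi.
t_e = 0.707 × 0.1875 = 0.1326 in; L = 11 in.
Weld metal: φR_n = 0.75 × 0.6 × 60 × 0.1326 × 11 = 39.37 kip.
Base metal (shear rupture): φR_n = 0.75 × 0.6 × 58 × 0.25 × 11 = 71.77 kip.
Governing: weld metal.

φR_n ≈ 39.4 kip (weld metal governs)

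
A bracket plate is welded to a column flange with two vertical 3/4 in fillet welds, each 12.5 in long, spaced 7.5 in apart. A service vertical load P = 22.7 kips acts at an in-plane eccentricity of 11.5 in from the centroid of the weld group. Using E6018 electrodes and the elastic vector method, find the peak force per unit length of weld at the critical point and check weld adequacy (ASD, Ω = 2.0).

E60XX → F_EXX = 60 ksi.
Total weld length L_w = 25 in. Treat welds as unit-width lines.
Polar moment about centroid: J = 2[d³/12 + d(b/2)²] = 2[12.5³/12 + 12.5×3.75²] = 677.1 in³.
Direct shear f_v = P/L_w = 22.7 / 25 = 0.908 kip/in (vertical).
Torsion M = P·e = 22.7 × 11.5 = 261.05 kip·in.
Critical point at (x, y) = (3.75, 6.25) from centroid. f_tx = M·y/J = 2.41 kip/in; f_ty = M·x/J = 1.446 kip/in.
Resultant f_max = √[f_tx² + (f_v + f_ty)²] = √[2.41² + (0.908 + 1.446)²] = 3.369 kip/in.
Capacity per unit length: r_n/Ω = (1/2.0) × 0.6 × 60 × (0.707 × 0.75) = 9.544 kip/in.
3.369 ≤ 9.544 → adequate.

f_max ≈ 3.37 kip/in; adequate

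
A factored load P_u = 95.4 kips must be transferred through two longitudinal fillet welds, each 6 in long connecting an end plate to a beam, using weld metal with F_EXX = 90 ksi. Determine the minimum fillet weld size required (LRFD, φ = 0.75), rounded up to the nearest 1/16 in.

Total weld length L = 12 in.
Required throat t_e = P_u / (φ × 0.6 F_EXX × L) = 95.4 / (0.75 × 0.6 × 90 × 12) = 0.1963 in.
Required leg w = t_e / 0.707 = 0.2776 in → use 5/16 in.

w = 5/16 in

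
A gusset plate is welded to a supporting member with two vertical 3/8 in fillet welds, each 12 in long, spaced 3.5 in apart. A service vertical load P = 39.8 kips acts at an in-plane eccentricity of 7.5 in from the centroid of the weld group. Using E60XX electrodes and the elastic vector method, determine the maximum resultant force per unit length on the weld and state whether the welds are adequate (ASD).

E60XX → F_EXX = 60 ksi.
Total weld length L_w = 24 in. Treat welds as unit-width lines.
Polar moment about centroid: J = 2[d³/12 + d(b/2)²] = 2[12³/12 + 12×1.75²] = 361.5 in³.
Direct shear f_v = P/L_w = 39.8 / 24 = 1.658 kip/in (vertical).
Torsion M = P·e = 39.8 × 7.5 = 298.5 kip·in.
Critical point at (x, y) = (1.75, 6) from centroid. f_tx = M·y/J = 4.954 kip/in; f_ty = M·x/J = 1.445 kip/in.
Resultant f_max = √[f_tx² + (f_v + f_ty)²] = √[4.954² + (1.658 + 1.445)²] = 5.846 kip/in.
Capacity per unit length: r_n/Ω = (1/2.0) × 0.6 × 60 × (0.707 × 0.375) = 4.772 kip/in.
5.846 > 4.772 → NOT adequate.

f_max ≈ 5.85 kip/in; NOT adequate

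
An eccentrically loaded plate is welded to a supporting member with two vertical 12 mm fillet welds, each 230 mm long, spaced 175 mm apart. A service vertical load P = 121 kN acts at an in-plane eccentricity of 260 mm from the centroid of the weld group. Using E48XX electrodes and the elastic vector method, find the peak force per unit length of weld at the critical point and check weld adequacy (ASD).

E48XX → F_EXX = 480 MPa.
Total weld length L_w = 460 mm. Treat welds as unit-width lines.
Polar moment about centroid: J = 2[d³/12 + d(b/2)²] = 2[230³/12 + 230×87.5²] = 5550000 mm³.
Direct shear f_v = P/L_w = 121×10³ / 460 = 263 N/mm (vertical).
Torsion M = P·e = 121×10³ × 260 = 31460000 N·mm.
Critical point at (x, y) = (87.5, 115) from centroid. f_tx = M·y/J = 651.9 N/mm; f_ty = M·x/J = 496 N/mm.
Resultant f_max = √[f_tx² + (f_v + f_ty)²] = √[651.9² + (263 + 496)²] = 1001 N/mm.
Capacity per unit length: r_n/Ω = (1/2.0) × 0.6 × 480 × (0.707 × 12) = 1222 N/mm.
1001 ≤ 1222 → adequate.

f_max ≈ 1000 N/mm; adequate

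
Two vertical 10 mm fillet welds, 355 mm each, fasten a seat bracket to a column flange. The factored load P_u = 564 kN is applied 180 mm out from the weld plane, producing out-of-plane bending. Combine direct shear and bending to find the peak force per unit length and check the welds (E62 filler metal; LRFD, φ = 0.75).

E62XX → F_EXX = 620 MPa.
L_w = 2 × 355 = 710 mm; section modulus (unit throat) S = 2 × L²/6 = 42010 mm².
Direct shear f_v = P/L_w = 564×10³/710 = 794.4 N/mm.
Moment M = P × e = 564×10³ × 180 = 101520000 N·mm; bending f_b = M/S = 2417 N/mm.
f_max = √(f_v² + f_b²) = √(794.4² + 2417²) = 2544 N/mm.
φr_n = 0.75 × 0.6 × 620 × (0.707 × 10) = 1973 N/mm → NOT adequate.

f_max ≈ 2540 N/mm; NOT adequate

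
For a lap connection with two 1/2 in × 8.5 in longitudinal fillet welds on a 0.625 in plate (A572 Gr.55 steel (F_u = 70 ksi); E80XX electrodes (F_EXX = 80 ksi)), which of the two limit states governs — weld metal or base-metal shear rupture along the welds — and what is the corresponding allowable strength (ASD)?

t_e = 0.707 × 0.5 = 0.3535 in; L = 17 in.
Weld metal: R_n/Ω = (1/2.0) × 0.6 × 80 × 0.3535 × 17 = 144.2 kips.
Base metal (shear rupture): R_n/Ω = (1/2.0) × 0.6 × 70 × 0.625 × 17 = 223.1 kips.
Governing: weld metal.

R_n/Ω ≈ 144 kips (weld metal governs)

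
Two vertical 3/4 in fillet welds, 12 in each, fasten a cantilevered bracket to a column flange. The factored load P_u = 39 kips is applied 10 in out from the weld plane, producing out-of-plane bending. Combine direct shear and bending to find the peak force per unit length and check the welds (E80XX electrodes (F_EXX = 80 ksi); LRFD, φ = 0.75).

L_w = 2 × 12 = 24 in; section modulus (unit throat) S = 2 × L²/6 = 48 in².
Direct shear f_v = P/L_w = 39/24 = 1.625 kip/in.
Moment M = P × e = 39 × 10 = 390 kip·in; bending f_b = M/S = 8.125 kip/in.
f_max = √(f_v² + f_b²) = √(1.625² + 8.125²) = 8.286 kip/in.
φr_n = 0.75 × 0.6 × 80 × (0.707 × 0.75) = 19.09 kip/in → adequate.

f_max ≈ 8.29 kip/in; adequate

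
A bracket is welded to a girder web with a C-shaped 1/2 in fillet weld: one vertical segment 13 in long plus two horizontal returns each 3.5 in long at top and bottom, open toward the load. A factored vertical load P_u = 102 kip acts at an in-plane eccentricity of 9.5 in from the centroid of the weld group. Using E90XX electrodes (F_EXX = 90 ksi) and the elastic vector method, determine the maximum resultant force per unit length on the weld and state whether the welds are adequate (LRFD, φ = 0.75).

f_max ≈ 16.5 kip/in; NOT adequate

Total weld length L_w = 20 in. Treat welds as unit-width lines.
Centroid: x̄ = 2×3.5×1.75 / 20 = 0.6125 in from the vertical weld.
Polar moment about centroid: J = I_x + I_y = [13³/12 + 2×3.5×6.5²] + [13×0.6125² + 2(3.5³/12 + 3.5×1.137²)] = 499.9 in³.
Direct shear f_v = P/L_w = 102 / 20 = 5.1 kip/in (vertical).
Torsion M = P·e = 102 × 9.5 = 969 kip·in.
Critical point at (x, y) = (2.888, 6.5) from centroid. f_tx = M·y/J = 12.6 kip/in; f_ty = M·x/J = 5.597 kip/in.
Resultant f_max = √[f_tx² + (f_v + f_ty)²] = √[12.6² + (5.1 + 5.597)²] = 16.53 kip/in.
Capacity per unit length: φr_n = 0.75 × 0.6 × 90 × (0.707 × 0.5) = 14.32 kip/in.
16.53 > 14.32 → NOT adequate.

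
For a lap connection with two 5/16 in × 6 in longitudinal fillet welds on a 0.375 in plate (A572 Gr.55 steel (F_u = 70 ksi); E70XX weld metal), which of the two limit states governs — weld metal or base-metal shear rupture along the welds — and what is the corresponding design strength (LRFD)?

φR_n ≈ 83.5 kips (weld metal governs)

E70XX → F_EXX = 70 ksi.
t_e = 0.707 × 0.3125 = 0.2209 in; L = 12 in.
Weld metal: φR_n = 0.75 × 0.6 × 70 × 0.2209 × 12 = 83.51 kips.
Base metal (shear rupture): φR_n = 0.75 × 0.6 × 70 × 0.375 × 12 = 141.8 kips.
Governing: weld metal.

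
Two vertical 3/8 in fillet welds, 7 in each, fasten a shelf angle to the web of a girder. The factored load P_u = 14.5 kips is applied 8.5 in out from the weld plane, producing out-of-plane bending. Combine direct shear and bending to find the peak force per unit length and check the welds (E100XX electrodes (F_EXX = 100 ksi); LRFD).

L_w = 2 × 7 = 14 in; section modulus (unit throat) S = 2 × L²/6 = 16.33 in².
Direct shear f_v = P/L_w = 14.5/14 = 1.036 kip/in.
Moment M = P × e = 14.5 × 8.5 = 123.25 kip·in; bending f_b = M/S = 7.546 kip/in.
f_max = √(f_v² + f_b²) = √(1.036² + 7.546²) = 7.617 kip/in.
φr_n = 0.75 × 0.6 × 100 × (0.707 × 0.375) = 11.93 kip/in → adequate.

f_max ≈ 7.62 kip/in; adequate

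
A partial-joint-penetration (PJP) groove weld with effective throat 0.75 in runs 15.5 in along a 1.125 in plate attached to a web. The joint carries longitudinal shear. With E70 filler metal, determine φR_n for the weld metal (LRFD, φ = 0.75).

E70XX → F_EXX = 70 ksi.
Effective throat (given) t_e = 0.75 in.
A_we = 0.75 × 15.5 = 11.62 in².
F_nw = 0.6 F_EXX = 42 ksi.
φR_n = 0.75 × 42 × 11.62 = 366.2 kips.

φR_n ≈ 366 kips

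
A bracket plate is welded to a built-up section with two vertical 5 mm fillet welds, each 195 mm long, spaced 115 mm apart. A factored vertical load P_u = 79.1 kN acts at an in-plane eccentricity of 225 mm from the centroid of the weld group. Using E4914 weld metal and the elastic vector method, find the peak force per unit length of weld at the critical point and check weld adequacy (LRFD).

f_max ≈ 918 N/mm; NOT adequate

E49XX → F_EXX = 490 MPa.
Total weld length L_w = 390 mm. Treat welds as unit-width lines.
Polar moment about centroid: J = 2[d³/12 + d(b/2)²] = 2[195³/12 + 195×57.5²] = 2525000 mm³.
Direct shear f_v = P/L_w = 79.1×10³ / 390 = 202.8 N/mm (vertical).
Torsion M = P·e = 79.1×10³ × 225 = 17798000 N·mm.
Critical point at (x, y) = (57.5, 97.5) from centroid. f_tx = M·y/J = 687.2 N/mm; f_ty = M·x/J = 405.2 N/mm.
Resultant f_max = √[f_tx² + (f_v + f_ty)²] = √[687.2² + (202.8 + 405.2)²] = 917.6 N/mm.
Capacity per unit length: φr_n = 0.75 × 0.6 × 490 × (0.707 × 5) = 779.5 N/mm.
917.6 > 779.5 → NOT adequate.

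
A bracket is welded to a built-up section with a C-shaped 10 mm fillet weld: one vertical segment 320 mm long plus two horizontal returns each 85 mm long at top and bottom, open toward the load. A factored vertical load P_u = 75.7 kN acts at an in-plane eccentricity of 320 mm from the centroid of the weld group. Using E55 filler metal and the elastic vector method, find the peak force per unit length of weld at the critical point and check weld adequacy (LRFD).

f_max ≈ 651 N/mm; adequate

E55XX → F_EXX = 550 MPa.
Total weld length L_w = 490 mm. Treat welds as unit-width lines.
Centroid: x̄ = 2×85×42.5 / 490 = 14.74 mm from the vertical weld.
Polar moment about centroid: J = I_x + I_y = [320³/12 + 2×85×160²] + [320×14.74² + 2(85³/12 + 85×27.76²)] = 7386000 mm³.
Direct shear f_v = P/L_w = 75.7×10³ / 490 = 154.5 N/mm (vertical).
Torsion M = P·e = 75.7×10³ × 320 = 24224000 N·mm.
Critical point at (x, y) = (70.26, 160) from centroid. f_tx = M·y/J = 524.8 N/mm; f_ty = M·x/J = 230.4 N/mm.
Resultant f_max = √[f_tx² + (f_v + f_ty)²] = √[524.8² + (154.5 + 230.4)²] = 650.8 N/mm.
Capacity per unit length: φr_n = 0.75 × 0.6 × 550 × (0.707 × 10) = 1750 N/mm.
650.8 ≤ 1750 → adequate.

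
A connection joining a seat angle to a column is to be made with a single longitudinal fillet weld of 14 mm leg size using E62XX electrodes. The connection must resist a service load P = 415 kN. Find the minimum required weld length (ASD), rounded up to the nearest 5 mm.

E62XX → F_EXX = 620 MPa.
Throat t_e = 0.707 × 14 = 9.898 mm.
r_n/Ω = (0.6 × 620 × 9.898) / 2.0 = 1841 N/mm = 1.841 kN/mm.
L_req = P / (r_n/Ω) = 415 / 1.841 = 225.4 mm total.
Round up → use L = 230 mm.

L = 230 mm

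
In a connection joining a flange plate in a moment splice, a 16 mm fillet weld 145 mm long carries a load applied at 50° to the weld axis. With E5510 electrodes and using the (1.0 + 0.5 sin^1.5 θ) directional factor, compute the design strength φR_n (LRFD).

φR_n ≈ 542 kN

E55XX → F_EXX = 550 MPa.
t_e = 0.707 × 16 = 11.31 mm; A_we = 11.31 × 145 = 1640 mm².
Directional factor: 1.0 + 0.5 sin^1.5(50°) = 1.335.
F_nw = 0.6 × 550 × 1.335 = 440.6 MPa.
φR_n = 0.75 × 440.6 × 1640 × 10⁻³ = 542.1 kN.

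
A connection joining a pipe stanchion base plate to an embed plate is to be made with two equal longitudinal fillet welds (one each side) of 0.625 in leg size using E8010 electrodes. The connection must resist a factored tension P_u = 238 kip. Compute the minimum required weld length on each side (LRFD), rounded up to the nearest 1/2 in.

E80XX → F_EXX = 80 ksi.
Throat t_e = 0.707 × 0.625 = 0.4419 in.
φr_n = 0.75 × 0.6 × 80 × 0.4419 = 15.91 kip/in.
L_req = P_u / φr_n = 238 / 15.91 = 14.96 in total.
Per side: 14.96 / 2 = 7.481 in.
Round up → use L = 7.5 in on each side.

L = 7.5 in on each side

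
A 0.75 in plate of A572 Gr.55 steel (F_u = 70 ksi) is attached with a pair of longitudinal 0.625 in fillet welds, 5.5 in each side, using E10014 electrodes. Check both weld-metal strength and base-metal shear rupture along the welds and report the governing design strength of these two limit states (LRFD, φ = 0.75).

E100XX → F_EXX = 100 ksi.
t_e = 0.707 × 0.625 = 0.4419 in; L = 11 in.
Weld metal: φR_n = 0.75 × 0.6 × 100 × 0.4419 × 11 = 218.7 kip.
Base metal (shear rupture): φR_n = 0.75 × 0.6 × 70 × 0.75 × 11 = 259.9 kip.
Governing: weld metal.

φR_n ≈ 219 kip (weld metal governs)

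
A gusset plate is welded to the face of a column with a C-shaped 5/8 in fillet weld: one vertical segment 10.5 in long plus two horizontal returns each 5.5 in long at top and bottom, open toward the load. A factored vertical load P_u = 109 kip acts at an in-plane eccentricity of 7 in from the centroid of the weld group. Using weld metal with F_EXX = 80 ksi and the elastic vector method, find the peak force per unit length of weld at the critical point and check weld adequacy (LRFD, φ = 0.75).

f_max ≈ 14.5 kip/in; adequate

Total weld length L_w = 21.5 in. Treat welds as unit-width lines.
Centroid: x̄ = 2×5.5×2.75 / 21.5 = 1.407 in from the vertical weld.
Polar moment about centroid: J = I_x + I_y = [10.5³/12 + 2×5.5×5.25²] + [10.5×1.407² + 2(5.5³/12 + 5.5×1.343²)] = 468 in³.
Direct shear f_v = P/L_w = 109 / 21.5 = 5.07 kip/in (vertical).
Torsion M = P·e = 109 × 7 = 763 kip·in.
Critical point at (x, y) = (4.093, 5.25) from centroid. f_tx = M·y/J = 8.559 kip/in; f_ty = M·x/J = 6.673 kip/in.
Resultant f_max = √[f_tx² + (f_v + f_ty)²] = √[8.559² + (5.07 + 6.673)²] = 14.53 kip/in.
Capacity per unit length: φr_n = 0.75 × 0.6 × 80 × (0.707 × 0.625) = 15.91 kip/in.
14.53 ≤ 15.91 → adequate.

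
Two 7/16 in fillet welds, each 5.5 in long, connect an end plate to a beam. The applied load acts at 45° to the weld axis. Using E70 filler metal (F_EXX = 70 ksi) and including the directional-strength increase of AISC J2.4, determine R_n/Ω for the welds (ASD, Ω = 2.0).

R_n/Ω ≈ 92.7 kips

t_e = 0.707 × 0.4375 = 0.3093 in; A_we = 0.3093 × 11 = 3.402 in².
Directional factor: 1.0 + 0.5 sin^1.5(45°) = 1.297.
F_nw = 0.6 × 70 × 1.297 = 54.49 ksi.
R_n/Ω = (54.49 × 3.402) / 2.0 = 92.69 kips.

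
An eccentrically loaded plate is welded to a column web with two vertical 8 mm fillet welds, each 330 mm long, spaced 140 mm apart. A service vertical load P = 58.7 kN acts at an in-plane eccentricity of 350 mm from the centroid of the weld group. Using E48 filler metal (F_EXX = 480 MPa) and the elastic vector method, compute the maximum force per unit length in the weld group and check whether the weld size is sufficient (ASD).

Total weld length L_w = 660 mm. Treat welds as unit-width lines.
Polar moment about centroid: J = 2[d³/12 + d(b/2)²] = 2[330³/12 + 330×70²] = 9224000 mm³.
Direct shear f_v = P/L_w = 58.7×10³ / 660 = 88.94 N/mm (vertical).
Torsion M = P·e = 58.7×10³ × 350 = 20545000 N·mm.
Critical point at (x, y) = (70, 165) from centroid. f_tx = M·y/J = 367.5 N/mm; f_ty = M·x/J = 155.9 N/mm.
Resultant f_max = √[f_tx² + (f_v + f_ty)²] = √[367.5² + (88.94 + 155.9)²] = 441.6 N/mm.
Capacity per unit length: r_n/Ω = (1/2.0) × 0.6 × 480 × (0.707 × 8) = 814.5 N/mm.
441.6 ≤ 814.5 → adequate.

f_max ≈ 442 N/mm; adequate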